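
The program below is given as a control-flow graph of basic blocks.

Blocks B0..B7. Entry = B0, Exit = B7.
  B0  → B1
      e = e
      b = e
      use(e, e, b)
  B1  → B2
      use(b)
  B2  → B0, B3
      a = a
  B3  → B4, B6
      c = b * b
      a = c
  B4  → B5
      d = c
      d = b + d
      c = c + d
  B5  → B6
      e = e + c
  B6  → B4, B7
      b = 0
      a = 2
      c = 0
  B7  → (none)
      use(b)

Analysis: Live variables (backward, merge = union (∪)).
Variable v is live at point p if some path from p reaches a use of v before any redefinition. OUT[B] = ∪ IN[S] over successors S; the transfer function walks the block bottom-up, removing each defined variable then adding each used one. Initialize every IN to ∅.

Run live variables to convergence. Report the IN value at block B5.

Answer: {c, e}

Working:
Per-block solution:
  B0:   IN={a, e}   OUT={a, b, e}
  B1:   IN={a, b, e}   OUT={a, b, e}
  B2:   IN={a, b, e}   OUT={a, b, e}
  B3:   IN={b, e}   OUT={b, c, e}
  B4:   IN={b, c, e}   OUT={c, e}
  B5:   IN={c, e}   OUT={e}
  B6:   IN={e}   OUT={b, c, e}
  B7:   IN={b}   OUT={}

Merge at B5: OUT[B5] = IN[B6] = {e}
Applying B5's transfer function to that OUT value gives IN[B5] (row B5 above).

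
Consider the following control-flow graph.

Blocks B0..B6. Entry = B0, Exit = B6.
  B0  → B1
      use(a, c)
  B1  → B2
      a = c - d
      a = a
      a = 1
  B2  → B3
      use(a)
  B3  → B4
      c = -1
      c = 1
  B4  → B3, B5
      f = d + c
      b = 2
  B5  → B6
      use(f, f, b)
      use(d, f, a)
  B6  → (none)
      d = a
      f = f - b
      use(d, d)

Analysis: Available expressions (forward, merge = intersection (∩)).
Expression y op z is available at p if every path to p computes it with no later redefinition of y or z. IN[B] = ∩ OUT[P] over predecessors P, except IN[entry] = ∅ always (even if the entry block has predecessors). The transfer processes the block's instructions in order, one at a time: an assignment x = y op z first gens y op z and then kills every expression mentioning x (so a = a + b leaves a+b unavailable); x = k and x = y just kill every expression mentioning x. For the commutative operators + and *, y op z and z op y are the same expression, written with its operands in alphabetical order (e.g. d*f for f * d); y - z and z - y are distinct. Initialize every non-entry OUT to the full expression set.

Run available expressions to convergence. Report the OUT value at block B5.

Fixpoint table:
  B0:  IN={}  OUT={}
  B1:  IN={}  OUT={c-d}
  B2:  IN={c-d}  OUT={c-d}
  B3:  IN={}  OUT={}
  B4:  IN={}  OUT={c+d}
  B5:  IN={c+d}  OUT={c+d}
  B6:  IN={c+d}  OUT={}

Merge at B5: IN[B5] = OUT[B4] = {c+d}
Applying B5's transfer function to that IN value gives OUT[B5] (row B5 above).

Answer: {c+d}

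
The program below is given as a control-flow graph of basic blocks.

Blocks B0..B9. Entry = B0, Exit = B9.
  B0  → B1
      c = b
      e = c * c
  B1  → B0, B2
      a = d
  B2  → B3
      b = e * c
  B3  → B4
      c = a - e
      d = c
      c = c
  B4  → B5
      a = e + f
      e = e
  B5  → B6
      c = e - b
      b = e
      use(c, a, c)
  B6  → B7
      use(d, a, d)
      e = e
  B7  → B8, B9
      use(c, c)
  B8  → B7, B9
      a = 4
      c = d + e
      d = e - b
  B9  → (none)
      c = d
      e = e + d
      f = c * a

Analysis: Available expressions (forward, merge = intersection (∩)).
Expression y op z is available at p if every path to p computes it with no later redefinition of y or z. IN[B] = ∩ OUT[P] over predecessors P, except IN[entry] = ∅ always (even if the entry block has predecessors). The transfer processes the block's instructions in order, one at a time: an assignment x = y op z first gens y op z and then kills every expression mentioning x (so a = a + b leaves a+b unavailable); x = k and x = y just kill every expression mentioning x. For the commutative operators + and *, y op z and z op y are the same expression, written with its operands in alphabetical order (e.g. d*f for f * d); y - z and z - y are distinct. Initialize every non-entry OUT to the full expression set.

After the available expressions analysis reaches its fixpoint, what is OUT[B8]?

Answer: {e-b}

Trace:
Converged values:
  B0:  IN={}  OUT={c*c}
  B1:  IN={c*c}  OUT={c*c}
  B2:  IN={c*c}  OUT={c*c, c*e}
  B3:  IN={c*c, c*e}  OUT={a-e}
  B4:  IN={a-e}  OUT={}
  B5:  IN={}  OUT={}
  B6:  IN={}  OUT={}
  B7:  IN={}  OUT={}
  B8:  IN={}  OUT={e-b}
  B9:  IN={}  OUT={a*c}

Merge at B8: IN[B8] = OUT[B7] = {}
Applying B8's transfer function to that IN value gives OUT[B8] (row B8 above).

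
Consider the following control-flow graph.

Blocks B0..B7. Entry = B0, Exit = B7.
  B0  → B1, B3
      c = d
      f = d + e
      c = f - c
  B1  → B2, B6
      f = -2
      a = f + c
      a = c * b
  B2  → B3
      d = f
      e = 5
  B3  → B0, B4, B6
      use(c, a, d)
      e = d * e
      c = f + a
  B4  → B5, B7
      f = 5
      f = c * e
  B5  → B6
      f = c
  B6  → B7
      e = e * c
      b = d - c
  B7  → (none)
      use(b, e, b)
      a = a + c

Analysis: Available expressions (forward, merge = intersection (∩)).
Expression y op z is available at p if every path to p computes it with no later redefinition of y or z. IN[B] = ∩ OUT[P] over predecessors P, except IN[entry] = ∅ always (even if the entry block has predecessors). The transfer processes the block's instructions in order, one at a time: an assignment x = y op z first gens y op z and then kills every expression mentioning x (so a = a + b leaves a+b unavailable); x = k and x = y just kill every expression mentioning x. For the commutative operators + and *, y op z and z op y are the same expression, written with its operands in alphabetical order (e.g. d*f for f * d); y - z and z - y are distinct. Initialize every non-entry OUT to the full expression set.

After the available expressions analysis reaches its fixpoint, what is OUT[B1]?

Answer: {b*c, c+f, d+e}

Working:
Converged values:
  B0:   IN={}   OUT={d+e}
  B1:   IN={d+e}   OUT={b*c, c+f, d+e}
  B2:   IN={b*c, c+f, d+e}   OUT={b*c, c+f}
  B3:   IN={}   OUT={a+f}
  B4:   IN={a+f}   OUT={c*e}
  B5:   IN={c*e}   OUT={c*e}
  B6:   IN={}   OUT={d-c}
  B7:   IN={}   OUT={}

Merge at B1: IN[B1] = OUT[B0] = {d+e}
Applying B1's transfer function to that IN value gives OUT[B1] (row B1 above).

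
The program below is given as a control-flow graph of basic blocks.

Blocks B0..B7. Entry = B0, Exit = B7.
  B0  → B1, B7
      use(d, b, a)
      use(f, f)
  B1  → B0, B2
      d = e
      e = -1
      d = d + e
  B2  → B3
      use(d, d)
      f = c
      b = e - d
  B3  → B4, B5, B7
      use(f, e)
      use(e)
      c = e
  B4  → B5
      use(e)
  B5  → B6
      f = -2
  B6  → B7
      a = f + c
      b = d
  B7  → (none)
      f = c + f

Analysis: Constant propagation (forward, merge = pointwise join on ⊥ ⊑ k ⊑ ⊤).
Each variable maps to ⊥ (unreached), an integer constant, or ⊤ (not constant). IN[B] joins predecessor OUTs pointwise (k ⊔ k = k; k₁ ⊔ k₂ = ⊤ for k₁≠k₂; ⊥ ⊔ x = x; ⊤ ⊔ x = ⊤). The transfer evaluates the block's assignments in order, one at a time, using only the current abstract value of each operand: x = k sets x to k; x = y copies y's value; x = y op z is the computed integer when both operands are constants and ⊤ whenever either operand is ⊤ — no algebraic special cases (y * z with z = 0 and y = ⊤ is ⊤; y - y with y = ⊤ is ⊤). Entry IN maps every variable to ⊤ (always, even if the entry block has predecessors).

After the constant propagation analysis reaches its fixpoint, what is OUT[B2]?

Answer: {a: ⊤, b: ⊤, c: ⊤, d: ⊤, e: -1, f: ⊤}

Trace:
Converged values:
  B0:   IN=(all ⊤)   OUT=(all ⊤)
  B1:   IN=(all ⊤)   OUT={e:-1; rest ⊤}
  B2:   IN={e:-1; rest ⊤}   OUT={e:-1; rest ⊤}
  B3:   IN={e:-1; rest ⊤}   OUT={c:-1, e:-1; rest ⊤}
  B4:   IN={c:-1, e:-1; rest ⊤}   OUT={c:-1, e:-1; rest ⊤}
  B5:   IN={c:-1, e:-1; rest ⊤}   OUT={c:-1, e:-1, f:-2; rest ⊤}
  B6:   IN={c:-1, e:-1, f:-2; rest ⊤}   OUT={a:-3, c:-1, e:-1, f:-2; rest ⊤}
  B7:   IN=(all ⊤)   OUT=(all ⊤)

Merge at B2: IN[B2] = OUT[B1] = {a: ⊤, b: ⊤, c: ⊤, d: ⊤, e: -1, f: ⊤}
Applying B2's transfer function to that IN value gives OUT[B2] (row B2 above).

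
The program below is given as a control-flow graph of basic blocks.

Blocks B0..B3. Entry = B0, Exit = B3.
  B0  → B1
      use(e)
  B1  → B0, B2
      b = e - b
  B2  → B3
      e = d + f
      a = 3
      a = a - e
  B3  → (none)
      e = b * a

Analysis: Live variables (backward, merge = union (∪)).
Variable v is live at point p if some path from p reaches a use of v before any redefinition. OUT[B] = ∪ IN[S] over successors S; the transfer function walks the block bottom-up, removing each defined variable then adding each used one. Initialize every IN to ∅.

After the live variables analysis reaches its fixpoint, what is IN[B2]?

Answer: {b, d, f}

Working:
Fixpoint table:
  B0:   IN={b, d, e, f}   OUT={b, d, e, f}
  B1:   IN={b, d, e, f}   OUT={b, d, e, f}
  B2:   IN={b, d, f}   OUT={a, b}
  B3:   IN={a, b}   OUT={}

Merge at B2: OUT[B2] = IN[B3] = {a, b}
Applying B2's transfer function to that OUT value gives IN[B2] (row B2 above).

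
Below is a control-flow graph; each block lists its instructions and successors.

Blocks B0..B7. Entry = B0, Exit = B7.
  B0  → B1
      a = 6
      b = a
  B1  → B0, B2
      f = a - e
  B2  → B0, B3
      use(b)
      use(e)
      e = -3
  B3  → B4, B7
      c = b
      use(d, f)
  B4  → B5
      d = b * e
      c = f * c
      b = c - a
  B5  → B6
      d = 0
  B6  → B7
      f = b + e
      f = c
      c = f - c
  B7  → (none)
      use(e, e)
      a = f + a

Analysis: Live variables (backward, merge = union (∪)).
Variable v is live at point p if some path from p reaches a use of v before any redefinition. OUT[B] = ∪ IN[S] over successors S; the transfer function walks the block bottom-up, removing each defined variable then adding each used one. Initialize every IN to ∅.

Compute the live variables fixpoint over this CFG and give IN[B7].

Answer: {a, e, f}

Working:
Per-block solution:
  B0: | IN={d, e} | OUT={a, b, d, e}
  B1: | IN={a, b, d, e} | OUT={a, b, d, e, f}
  B2: | IN={a, b, d, e, f} | OUT={a, b, d, e, f}
  B3: | IN={a, b, d, e, f} | OUT={a, b, c, e, f}
  B4: | IN={a, b, c, e, f} | OUT={a, b, c, e}
  B5: | IN={a, b, c, e} | OUT={a, b, c, e}
  B6: | IN={a, b, c, e} | OUT={a, e, f}
  B7: | IN={a, e, f} | OUT={}

B7 is the boundary node: OUT[B7] = {}
Applying B7's transfer function to that OUT value gives IN[B7] (row B7 above).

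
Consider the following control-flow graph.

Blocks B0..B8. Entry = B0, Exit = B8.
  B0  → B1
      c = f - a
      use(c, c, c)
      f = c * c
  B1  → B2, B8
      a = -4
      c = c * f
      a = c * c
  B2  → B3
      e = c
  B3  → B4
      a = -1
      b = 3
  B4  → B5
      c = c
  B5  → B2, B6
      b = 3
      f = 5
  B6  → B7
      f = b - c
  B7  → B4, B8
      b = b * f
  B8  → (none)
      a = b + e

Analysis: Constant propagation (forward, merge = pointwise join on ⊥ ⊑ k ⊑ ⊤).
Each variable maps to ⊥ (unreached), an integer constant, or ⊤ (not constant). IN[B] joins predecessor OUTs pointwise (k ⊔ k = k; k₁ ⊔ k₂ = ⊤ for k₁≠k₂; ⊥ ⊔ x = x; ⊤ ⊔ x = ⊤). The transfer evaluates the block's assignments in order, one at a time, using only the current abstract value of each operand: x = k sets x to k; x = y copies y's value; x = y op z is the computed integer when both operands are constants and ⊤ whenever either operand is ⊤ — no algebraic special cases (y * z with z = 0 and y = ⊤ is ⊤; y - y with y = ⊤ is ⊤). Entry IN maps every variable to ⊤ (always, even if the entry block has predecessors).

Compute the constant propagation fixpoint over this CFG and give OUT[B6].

Answer: {a: -1, b: 3, c: ⊤, d: ⊤, e: ⊤, f: ⊤}

Derivation:
Converged values:
  B0: | IN=(all ⊤) | OUT=(all ⊤)
  B1: | IN=(all ⊤) | OUT=(all ⊤)
  B2: | IN=(all ⊤) | OUT=(all ⊤)
  B3: | IN=(all ⊤) | OUT={a:-1, b:3; rest ⊤}
  B4: | IN={a:-1; rest ⊤} | OUT={a:-1; rest ⊤}
  B5: | IN={a:-1; rest ⊤} | OUT={a:-1, b:3, f:5; rest ⊤}
  B6: | IN={a:-1, b:3, f:5; rest ⊤} | OUT={a:-1, b:3; rest ⊤}
  B7: | IN={a:-1, b:3; rest ⊤} | OUT={a:-1; rest ⊤}
  B8: | IN=(all ⊤) | OUT=(all ⊤)

Merge at B6: IN[B6] = OUT[B5] = {a: -1, b: 3, c: ⊤, d: ⊤, e: ⊤, f: 5}
Applying B6's transfer function to that IN value gives OUT[B6] (row B6 above).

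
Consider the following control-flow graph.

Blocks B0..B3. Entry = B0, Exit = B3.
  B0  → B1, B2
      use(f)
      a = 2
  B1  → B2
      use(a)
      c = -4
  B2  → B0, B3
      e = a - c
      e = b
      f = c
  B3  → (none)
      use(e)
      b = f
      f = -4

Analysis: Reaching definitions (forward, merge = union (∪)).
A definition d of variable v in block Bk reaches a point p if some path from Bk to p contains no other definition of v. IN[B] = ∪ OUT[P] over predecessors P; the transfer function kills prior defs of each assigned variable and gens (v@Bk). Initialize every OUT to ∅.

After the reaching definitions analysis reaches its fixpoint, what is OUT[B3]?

Answer: {a@B0, b@B3, c@B1, e@B2, f@B3}

Trace:
Fixpoint table:
  B0:   IN={a@B0, c@B1, e@B2, f@B2}   OUT={a@B0, c@B1, e@B2, f@B2}
  B1:   IN={a@B0, c@B1, e@B2, f@B2}   OUT={a@B0, c@B1, e@B2, f@B2}
  B2:   IN={a@B0, c@B1, e@B2, f@B2}   OUT={a@B0, c@B1, e@B2, f@B2}
  B3:   IN={a@B0, c@B1, e@B2, f@B2}   OUT={a@B0, b@B3, c@B1, e@B2, f@B3}

Merge at B3: IN[B3] = OUT[B2] = {a@B0, c@B1, e@B2, f@B2}
Applying B3's transfer function to that IN value gives OUT[B3] (row B3 above).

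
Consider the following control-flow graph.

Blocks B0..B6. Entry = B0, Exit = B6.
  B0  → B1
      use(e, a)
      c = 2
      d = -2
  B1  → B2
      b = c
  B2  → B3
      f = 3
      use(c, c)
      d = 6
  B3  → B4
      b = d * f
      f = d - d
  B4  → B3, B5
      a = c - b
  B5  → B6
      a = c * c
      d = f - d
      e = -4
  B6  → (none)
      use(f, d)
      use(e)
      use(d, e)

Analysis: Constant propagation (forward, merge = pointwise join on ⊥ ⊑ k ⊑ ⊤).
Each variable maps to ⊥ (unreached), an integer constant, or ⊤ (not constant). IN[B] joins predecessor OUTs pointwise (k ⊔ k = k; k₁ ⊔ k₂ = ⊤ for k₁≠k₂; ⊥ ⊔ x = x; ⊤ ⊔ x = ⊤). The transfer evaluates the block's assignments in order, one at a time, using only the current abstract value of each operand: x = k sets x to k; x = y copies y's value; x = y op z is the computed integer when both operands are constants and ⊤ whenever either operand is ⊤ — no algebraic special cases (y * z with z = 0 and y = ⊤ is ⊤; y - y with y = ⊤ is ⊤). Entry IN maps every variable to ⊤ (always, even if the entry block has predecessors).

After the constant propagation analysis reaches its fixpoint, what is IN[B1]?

Answer: {a: ⊤, b: ⊤, c: 2, d: -2, e: ⊤, f: ⊤}

Working:
Fixpoint table:
  B0: | IN=(all ⊤) | OUT={c:2, d:-2; rest ⊤}
  B1: | IN={c:2, d:-2; rest ⊤} | OUT={b:2, c:2, d:-2; rest ⊤}
  B2: | IN={b:2, c:2, d:-2; rest ⊤} | OUT={b:2, c:2, d:6, f:3; rest ⊤}
  B3: | IN={c:2, d:6; rest ⊤} | OUT={c:2, d:6, f:0; rest ⊤}
  B4: | IN={c:2, d:6, f:0; rest ⊤} | OUT={c:2, d:6, f:0; rest ⊤}
  B5: | IN={c:2, d:6, f:0; rest ⊤} | OUT={a:4, c:2, d:-6, e:-4, f:0; rest ⊤}
  B6: | IN={a:4, c:2, d:-6, e:-4, f:0; rest ⊤} | OUT={a:4, c:2, d:-6, e:-4, f:0; rest ⊤}

Merge at B1: IN[B1] = OUT[B0] = {a: ⊤, b: ⊤, c: 2, d: -2, e: ⊤, f: ⊤}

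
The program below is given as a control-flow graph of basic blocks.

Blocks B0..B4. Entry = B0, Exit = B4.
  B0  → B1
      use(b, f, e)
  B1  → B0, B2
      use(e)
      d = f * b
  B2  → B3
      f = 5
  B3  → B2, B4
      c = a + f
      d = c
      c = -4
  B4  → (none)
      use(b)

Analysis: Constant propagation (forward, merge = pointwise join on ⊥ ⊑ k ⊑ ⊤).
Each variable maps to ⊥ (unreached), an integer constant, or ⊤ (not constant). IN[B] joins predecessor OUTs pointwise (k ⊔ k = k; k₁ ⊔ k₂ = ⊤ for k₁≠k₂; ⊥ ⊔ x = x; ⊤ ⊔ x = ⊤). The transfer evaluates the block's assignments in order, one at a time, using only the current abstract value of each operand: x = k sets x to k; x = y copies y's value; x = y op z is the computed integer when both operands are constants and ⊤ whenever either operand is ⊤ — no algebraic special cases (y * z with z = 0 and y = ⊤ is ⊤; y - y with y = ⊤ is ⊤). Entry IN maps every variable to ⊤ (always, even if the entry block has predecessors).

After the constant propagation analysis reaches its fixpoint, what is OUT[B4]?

Answer: {a: ⊤, b: ⊤, c: -4, d: ⊤, e: ⊤, f: 5}

Trace:
Fixpoint table:
  B0:  IN=(all ⊤)  OUT=(all ⊤)
  B1:  IN=(all ⊤)  OUT=(all ⊤)
  B2:  IN=(all ⊤)  OUT={f:5; rest ⊤}
  B3:  IN={f:5; rest ⊤}  OUT={c:-4, f:5; rest ⊤}
  B4:  IN={c:-4, f:5; rest ⊤}  OUT={c:-4, f:5; rest ⊤}

Merge at B4: IN[B4] = OUT[B3] = {a: ⊤, b: ⊤, c: -4, d: ⊤, e: ⊤, f: 5}
Applying B4's transfer function to that IN value gives OUT[B4] (row B4 above).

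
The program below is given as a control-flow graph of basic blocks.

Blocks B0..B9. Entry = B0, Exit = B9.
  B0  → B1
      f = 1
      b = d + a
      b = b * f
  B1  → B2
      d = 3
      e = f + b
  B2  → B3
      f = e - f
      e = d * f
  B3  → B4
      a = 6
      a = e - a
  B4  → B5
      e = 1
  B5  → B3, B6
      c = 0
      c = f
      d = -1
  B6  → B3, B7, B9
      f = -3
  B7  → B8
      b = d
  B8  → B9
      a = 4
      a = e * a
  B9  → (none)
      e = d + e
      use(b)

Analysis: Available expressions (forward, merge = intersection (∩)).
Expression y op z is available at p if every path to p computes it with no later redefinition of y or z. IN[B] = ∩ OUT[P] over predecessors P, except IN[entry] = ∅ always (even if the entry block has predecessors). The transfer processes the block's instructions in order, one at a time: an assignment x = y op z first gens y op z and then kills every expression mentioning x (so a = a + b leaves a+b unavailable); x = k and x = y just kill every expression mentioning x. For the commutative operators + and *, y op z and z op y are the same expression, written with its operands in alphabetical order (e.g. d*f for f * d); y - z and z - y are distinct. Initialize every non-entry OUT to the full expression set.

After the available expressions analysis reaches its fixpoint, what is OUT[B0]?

Answer: {a+d}

Trace:
Converged values:
  B0:  IN={}  OUT={a+d}
  B1:  IN={a+d}  OUT={b+f}
  B2:  IN={b+f}  OUT={d*f}
  B3:  IN={}  OUT={}
  B4:  IN={}  OUT={}
  B5:  IN={}  OUT={}
  B6:  IN={}  OUT={}
  B7:  IN={}  OUT={}
  B8:  IN={}  OUT={}
  B9:  IN={}  OUT={}

B0 is the boundary node: IN[B0] = {}
Applying B0's transfer function to that IN value gives OUT[B0] (row B0 above).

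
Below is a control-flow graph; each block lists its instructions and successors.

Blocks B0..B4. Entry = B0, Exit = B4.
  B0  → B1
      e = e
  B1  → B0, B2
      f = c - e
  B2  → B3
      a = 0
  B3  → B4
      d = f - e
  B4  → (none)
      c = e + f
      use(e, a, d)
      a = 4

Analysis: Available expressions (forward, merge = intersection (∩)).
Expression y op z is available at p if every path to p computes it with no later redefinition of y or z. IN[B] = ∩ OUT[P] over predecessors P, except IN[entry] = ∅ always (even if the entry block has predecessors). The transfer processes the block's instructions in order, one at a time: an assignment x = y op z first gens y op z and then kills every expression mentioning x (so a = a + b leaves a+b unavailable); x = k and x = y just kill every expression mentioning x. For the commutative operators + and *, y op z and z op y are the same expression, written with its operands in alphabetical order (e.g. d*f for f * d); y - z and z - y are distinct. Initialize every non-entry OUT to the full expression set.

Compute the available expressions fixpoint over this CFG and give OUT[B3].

Fixpoint table:
  B0: | IN={} | OUT={}
  B1: | IN={} | OUT={c-e}
  B2: | IN={c-e} | OUT={c-e}
  B3: | IN={c-e} | OUT={c-e, f-e}
  B4: | IN={c-e, f-e} | OUT={e+f, f-e}

Merge at B3: IN[B3] = OUT[B2] = {c-e}
Applying B3's transfer function to that IN value gives OUT[B3] (row B3 above).

Answer: {c-e, f-e}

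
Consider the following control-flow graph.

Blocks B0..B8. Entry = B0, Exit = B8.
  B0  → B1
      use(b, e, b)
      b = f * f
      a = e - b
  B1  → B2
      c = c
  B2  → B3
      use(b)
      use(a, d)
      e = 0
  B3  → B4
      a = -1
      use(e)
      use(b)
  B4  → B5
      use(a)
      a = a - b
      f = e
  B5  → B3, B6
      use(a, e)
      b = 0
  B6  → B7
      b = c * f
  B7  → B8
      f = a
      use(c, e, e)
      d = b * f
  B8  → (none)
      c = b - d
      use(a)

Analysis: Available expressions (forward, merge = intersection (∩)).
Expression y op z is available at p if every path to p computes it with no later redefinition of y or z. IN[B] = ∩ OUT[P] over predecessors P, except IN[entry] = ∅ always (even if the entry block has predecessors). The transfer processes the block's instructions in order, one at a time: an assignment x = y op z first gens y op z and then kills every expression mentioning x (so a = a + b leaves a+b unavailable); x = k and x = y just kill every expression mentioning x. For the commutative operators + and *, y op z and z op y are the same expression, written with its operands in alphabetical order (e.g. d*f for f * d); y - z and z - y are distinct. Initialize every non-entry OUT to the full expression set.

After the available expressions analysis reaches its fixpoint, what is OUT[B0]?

Converged values:
  B0:   IN={}   OUT={e-b, f*f}
  B1:   IN={e-b, f*f}   OUT={e-b, f*f}
  B2:   IN={e-b, f*f}   OUT={f*f}
  B3:   IN={}   OUT={}
  B4:   IN={}   OUT={}
  B5:   IN={}   OUT={}
  B6:   IN={}   OUT={c*f}
  B7:   IN={c*f}   OUT={b*f}
  B8:   IN={b*f}   OUT={b*f, b-d}

B0 is the boundary node: IN[B0] = {}
Applying B0's transfer function to that IN value gives OUT[B0] (row B0 above).

Answer: {e-b, f*f}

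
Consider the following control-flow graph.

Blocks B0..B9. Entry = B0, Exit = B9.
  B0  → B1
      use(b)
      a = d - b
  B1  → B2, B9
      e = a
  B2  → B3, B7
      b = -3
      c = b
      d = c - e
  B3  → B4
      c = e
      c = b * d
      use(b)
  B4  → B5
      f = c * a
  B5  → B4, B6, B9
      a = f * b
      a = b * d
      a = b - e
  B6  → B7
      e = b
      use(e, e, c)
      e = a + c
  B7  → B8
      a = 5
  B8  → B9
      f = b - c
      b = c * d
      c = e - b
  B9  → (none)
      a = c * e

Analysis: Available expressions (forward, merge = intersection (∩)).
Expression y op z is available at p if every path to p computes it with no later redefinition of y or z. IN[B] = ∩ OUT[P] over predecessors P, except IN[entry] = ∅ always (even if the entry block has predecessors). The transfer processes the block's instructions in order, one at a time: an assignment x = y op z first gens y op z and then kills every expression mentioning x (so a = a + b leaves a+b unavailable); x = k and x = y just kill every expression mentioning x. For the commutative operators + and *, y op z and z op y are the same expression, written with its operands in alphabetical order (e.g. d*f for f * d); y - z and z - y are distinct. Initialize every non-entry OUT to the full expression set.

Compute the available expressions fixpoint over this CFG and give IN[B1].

Per-block solution:
  B0:  IN={}  OUT={d-b}
  B1:  IN={d-b}  OUT={d-b}
  B2:  IN={d-b}  OUT={c-e}
  B3:  IN={c-e}  OUT={b*d}
  B4:  IN={b*d}  OUT={a*c, b*d}
  B5:  IN={a*c, b*d}  OUT={b*d, b*f, b-e}
  B6:  IN={b*d, b*f, b-e}  OUT={a+c, b*d, b*f}
  B7:  IN={}  OUT={}
  B8:  IN={}  OUT={e-b}
  B9:  IN={}  OUT={c*e}

Merge at B1: IN[B1] = OUT[B0] = {d-b}

Answer: {d-b}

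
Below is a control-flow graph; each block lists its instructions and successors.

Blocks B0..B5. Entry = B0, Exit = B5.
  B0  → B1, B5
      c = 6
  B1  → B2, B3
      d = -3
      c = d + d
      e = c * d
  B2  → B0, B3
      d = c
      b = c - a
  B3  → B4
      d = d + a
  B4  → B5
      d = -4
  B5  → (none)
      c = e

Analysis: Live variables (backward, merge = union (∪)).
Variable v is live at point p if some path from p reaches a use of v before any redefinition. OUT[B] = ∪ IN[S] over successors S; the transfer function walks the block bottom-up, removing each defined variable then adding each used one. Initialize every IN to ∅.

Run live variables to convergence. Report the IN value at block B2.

Answer: {a, c, e}

Trace:
Fixpoint table:
  B0:   IN={a, e}   OUT={a, e}
  B1:   IN={a}   OUT={a, c, d, e}
  B2:   IN={a, c, e}   OUT={a, d, e}
  B3:   IN={a, d, e}   OUT={e}
  B4:   IN={e}   OUT={e}
  B5:   IN={e}   OUT={}

Merge at B2: OUT[B2] = IN[B0] ⊔ IN[B3] = {a, d, e}
Applying B2's transfer function to that OUT value gives IN[B2] (row B2 above).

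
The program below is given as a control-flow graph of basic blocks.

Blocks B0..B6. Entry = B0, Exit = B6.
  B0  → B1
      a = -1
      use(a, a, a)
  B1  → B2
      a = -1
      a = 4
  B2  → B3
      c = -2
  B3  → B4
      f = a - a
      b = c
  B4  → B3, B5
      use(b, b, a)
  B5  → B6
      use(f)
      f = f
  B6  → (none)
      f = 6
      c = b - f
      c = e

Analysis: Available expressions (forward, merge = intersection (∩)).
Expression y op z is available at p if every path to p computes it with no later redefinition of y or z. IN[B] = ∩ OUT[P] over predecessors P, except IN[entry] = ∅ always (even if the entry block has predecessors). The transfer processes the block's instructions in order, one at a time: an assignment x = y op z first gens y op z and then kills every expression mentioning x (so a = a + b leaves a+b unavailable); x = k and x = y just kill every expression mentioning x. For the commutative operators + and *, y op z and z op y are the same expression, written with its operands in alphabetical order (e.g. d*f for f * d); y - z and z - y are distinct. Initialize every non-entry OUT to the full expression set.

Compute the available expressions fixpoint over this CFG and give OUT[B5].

Answer: {a-a}

Derivation:
Fixpoint table:
  B0: | IN={} | OUT={}
  B1: | IN={} | OUT={}
  B2: | IN={} | OUT={}
  B3: | IN={} | OUT={a-a}
  B4: | IN={a-a} | OUT={a-a}
  B5: | IN={a-a} | OUT={a-a}
  B6: | IN={a-a} | OUT={a-a, b-f}

Merge at B5: IN[B5] = OUT[B4] = {a-a}
Applying B5's transfer function to that IN value gives OUT[B5] (row B5 above).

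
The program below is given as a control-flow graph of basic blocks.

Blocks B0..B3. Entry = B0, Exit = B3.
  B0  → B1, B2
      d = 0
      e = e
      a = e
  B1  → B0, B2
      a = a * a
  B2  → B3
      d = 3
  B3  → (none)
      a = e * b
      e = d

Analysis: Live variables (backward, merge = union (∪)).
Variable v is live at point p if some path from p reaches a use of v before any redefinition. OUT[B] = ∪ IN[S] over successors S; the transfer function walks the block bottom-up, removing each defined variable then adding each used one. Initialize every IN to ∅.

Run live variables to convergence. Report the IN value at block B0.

Answer: {b, e}

Trace:
Converged values:
  B0: | IN={b, e} | OUT={a, b, e}
  B1: | IN={a, b, e} | OUT={b, e}
  B2: | IN={b, e} | OUT={b, d, e}
  B3: | IN={b, d, e} | OUT={}

Merge at B0: OUT[B0] = IN[B1] ⊔ IN[B2] = {a, b, e}
Applying B0's transfer function to that OUT value gives IN[B0] (row B0 above).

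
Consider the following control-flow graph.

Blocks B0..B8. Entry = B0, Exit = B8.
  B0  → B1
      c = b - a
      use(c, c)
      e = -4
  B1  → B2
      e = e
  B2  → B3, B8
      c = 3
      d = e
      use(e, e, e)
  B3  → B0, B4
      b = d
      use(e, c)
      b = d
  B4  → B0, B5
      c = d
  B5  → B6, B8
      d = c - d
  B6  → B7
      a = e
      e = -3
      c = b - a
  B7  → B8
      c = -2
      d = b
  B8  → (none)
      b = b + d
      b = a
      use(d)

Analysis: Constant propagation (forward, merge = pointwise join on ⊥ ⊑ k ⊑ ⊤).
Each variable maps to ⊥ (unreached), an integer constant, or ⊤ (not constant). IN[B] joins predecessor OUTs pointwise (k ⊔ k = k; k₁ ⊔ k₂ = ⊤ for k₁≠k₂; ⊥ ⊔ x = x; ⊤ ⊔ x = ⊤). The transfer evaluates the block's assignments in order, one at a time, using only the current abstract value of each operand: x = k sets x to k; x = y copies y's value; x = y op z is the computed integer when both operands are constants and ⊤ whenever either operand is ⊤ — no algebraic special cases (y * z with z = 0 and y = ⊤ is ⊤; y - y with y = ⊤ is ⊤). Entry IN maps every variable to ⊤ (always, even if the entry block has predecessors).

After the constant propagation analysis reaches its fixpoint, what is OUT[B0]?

Fixpoint table:
  B0: | IN=(all ⊤) | OUT={e:-4; rest ⊤}
  B1: | IN={e:-4; rest ⊤} | OUT={e:-4; rest ⊤}
  B2: | IN={e:-4; rest ⊤} | OUT={c:3, d:-4, e:-4; rest ⊤}
  B3: | IN={c:3, d:-4, e:-4; rest ⊤} | OUT={b:-4, c:3, d:-4, e:-4; rest ⊤}
  B4: | IN={b:-4, c:3, d:-4, e:-4; rest ⊤} | OUT={b:-4, c:-4, d:-4, e:-4; rest ⊤}
  B5: | IN={b:-4, c:-4, d:-4, e:-4; rest ⊤} | OUT={b:-4, c:-4, d:0, e:-4; rest ⊤}
  B6: | IN={b:-4, c:-4, d:0, e:-4; rest ⊤} | OUT={a:-4, b:-4, c:0, d:0, e:-3; rest ⊤}
  B7: | IN={a:-4, b:-4, c:0, d:0, e:-3; rest ⊤} | OUT={a:-4, b:-4, c:-2, d:-4, e:-3; rest ⊤}
  B8: | IN=(all ⊤) | OUT=(all ⊤)

Merge at B0 (entry node, so the boundary value (all ⊤) is joined with the incoming edge(s)): IN[B0] = (all ⊤) ⊔ OUT[B3] ⊔ OUT[B4] = {a: ⊤, b: ⊤, c: ⊤, d: ⊤, e: ⊤, f: ⊤}
Applying B0's transfer function to that IN value gives OUT[B0] (row B0 above).

Answer: {a: ⊤, b: ⊤, c: ⊤, d: ⊤, e: -4, f: ⊤}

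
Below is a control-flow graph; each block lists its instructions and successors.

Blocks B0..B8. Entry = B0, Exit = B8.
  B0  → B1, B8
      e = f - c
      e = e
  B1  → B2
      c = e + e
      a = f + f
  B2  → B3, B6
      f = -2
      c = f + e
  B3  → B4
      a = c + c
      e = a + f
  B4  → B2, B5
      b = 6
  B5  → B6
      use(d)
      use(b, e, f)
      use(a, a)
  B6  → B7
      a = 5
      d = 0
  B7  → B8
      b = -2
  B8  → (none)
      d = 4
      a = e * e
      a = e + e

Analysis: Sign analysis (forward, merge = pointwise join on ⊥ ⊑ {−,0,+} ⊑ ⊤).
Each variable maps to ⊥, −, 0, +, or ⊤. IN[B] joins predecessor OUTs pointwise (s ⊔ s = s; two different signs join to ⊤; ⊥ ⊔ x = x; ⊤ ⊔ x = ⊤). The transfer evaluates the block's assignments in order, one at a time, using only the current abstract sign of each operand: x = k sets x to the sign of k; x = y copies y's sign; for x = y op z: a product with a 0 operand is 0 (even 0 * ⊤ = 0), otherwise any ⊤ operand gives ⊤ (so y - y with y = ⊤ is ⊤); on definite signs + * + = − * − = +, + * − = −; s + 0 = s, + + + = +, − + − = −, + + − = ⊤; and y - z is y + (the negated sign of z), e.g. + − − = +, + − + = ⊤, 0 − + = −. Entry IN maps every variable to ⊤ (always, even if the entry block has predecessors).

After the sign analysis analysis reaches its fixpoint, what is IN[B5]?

Converged values:
  B0:   IN=(all ⊤)   OUT=(all ⊤)
  B1:   IN=(all ⊤)   OUT=(all ⊤)
  B2:   IN=(all ⊤)   OUT={f:-; rest ⊤}
  B3:   IN={f:-; rest ⊤}   OUT={f:-; rest ⊤}
  B4:   IN={f:-; rest ⊤}   OUT={b:+, f:-; rest ⊤}
  B5:   IN={b:+, f:-; rest ⊤}   OUT={b:+, f:-; rest ⊤}
  B6:   IN={f:-; rest ⊤}   OUT={a:+, d:0, f:-; rest ⊤}
  B7:   IN={a:+, d:0, f:-; rest ⊤}   OUT={a:+, b:-, d:0, f:-; rest ⊤}
  B8:   IN=(all ⊤)   OUT={d:+; rest ⊤}

Merge at B5: IN[B5] = OUT[B4] = {a: ⊤, b: +, c: ⊤, d: ⊤, e: ⊤, f: -}

Answer: {a: ⊤, b: +, c: ⊤, d: ⊤, e: ⊤, f: -}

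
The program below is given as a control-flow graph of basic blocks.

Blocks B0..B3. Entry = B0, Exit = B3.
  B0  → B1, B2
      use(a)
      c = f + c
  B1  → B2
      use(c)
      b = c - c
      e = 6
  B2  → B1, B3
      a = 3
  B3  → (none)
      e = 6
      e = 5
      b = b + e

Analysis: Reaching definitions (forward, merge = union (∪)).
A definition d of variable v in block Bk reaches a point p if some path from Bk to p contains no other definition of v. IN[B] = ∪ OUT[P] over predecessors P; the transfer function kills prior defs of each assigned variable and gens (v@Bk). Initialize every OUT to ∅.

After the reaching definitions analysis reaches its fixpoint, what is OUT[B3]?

Answer: {a@B2, b@B3, c@B0, e@B3}

Trace:
Fixpoint table:
  B0: | IN={} | OUT={c@B0}
  B1: | IN={a@B2, b@B1, c@B0, e@B1} | OUT={a@B2, b@B1, c@B0, e@B1}
  B2: | IN={a@B2, b@B1, c@B0, e@B1} | OUT={a@B2, b@B1, c@B0, e@B1}
  B3: | IN={a@B2, b@B1, c@B0, e@B1} | OUT={a@B2, b@B3, c@B0, e@B3}

Merge at B3: IN[B3] = OUT[B2] = {a@B2, b@B1, c@B0, e@B1}
Applying B3's transfer function to that IN value gives OUT[B3] (row B3 above).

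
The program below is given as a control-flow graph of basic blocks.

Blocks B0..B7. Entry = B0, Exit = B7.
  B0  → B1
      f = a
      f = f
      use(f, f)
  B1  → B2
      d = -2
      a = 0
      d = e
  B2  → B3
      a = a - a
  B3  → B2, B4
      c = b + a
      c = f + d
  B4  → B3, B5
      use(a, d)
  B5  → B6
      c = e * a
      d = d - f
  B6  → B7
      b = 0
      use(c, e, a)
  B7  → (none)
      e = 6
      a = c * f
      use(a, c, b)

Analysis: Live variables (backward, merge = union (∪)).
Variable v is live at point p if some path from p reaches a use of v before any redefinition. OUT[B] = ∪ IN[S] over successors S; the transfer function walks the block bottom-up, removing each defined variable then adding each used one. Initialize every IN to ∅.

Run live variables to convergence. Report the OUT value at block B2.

Fixpoint table:
  B0: | IN={a, b, e} | OUT={b, e, f}
  B1: | IN={b, e, f} | OUT={a, b, d, e, f}
  B2: | IN={a, b, d, e, f} | OUT={a, b, d, e, f}
  B3: | IN={a, b, d, e, f} | OUT={a, b, d, e, f}
  B4: | IN={a, b, d, e, f} | OUT={a, b, d, e, f}
  B5: | IN={a, d, e, f} | OUT={a, c, e, f}
  B6: | IN={a, c, e, f} | OUT={b, c, f}
  B7: | IN={b, c, f} | OUT={}

Merge at B2: OUT[B2] = IN[B3] = {a, b, d, e, f}

Answer: {a, b, d, e, f}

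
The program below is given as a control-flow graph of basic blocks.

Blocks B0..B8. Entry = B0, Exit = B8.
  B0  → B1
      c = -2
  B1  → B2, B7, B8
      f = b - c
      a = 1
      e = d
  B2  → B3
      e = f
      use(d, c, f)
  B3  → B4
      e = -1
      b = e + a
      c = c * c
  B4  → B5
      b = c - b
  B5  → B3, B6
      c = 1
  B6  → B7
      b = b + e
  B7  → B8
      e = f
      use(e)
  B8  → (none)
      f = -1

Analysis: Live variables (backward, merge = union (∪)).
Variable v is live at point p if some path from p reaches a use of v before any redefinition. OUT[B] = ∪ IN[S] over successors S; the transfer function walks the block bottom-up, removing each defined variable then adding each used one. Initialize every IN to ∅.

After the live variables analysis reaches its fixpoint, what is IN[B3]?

Answer: {a, c, f}

Trace:
Converged values:
  B0:  IN={b, d}  OUT={b, c, d}
  B1:  IN={b, c, d}  OUT={a, c, d, f}
  B2:  IN={a, c, d, f}  OUT={a, c, f}
  B3:  IN={a, c, f}  OUT={a, b, c, e, f}
  B4:  IN={a, b, c, e, f}  OUT={a, b, e, f}
  B5:  IN={a, b, e, f}  OUT={a, b, c, e, f}
  B6:  IN={b, e, f}  OUT={f}
  B7:  IN={f}  OUT={}
  B8:  IN={}  OUT={}

Merge at B3: OUT[B3] = IN[B4] = {a, b, c, e, f}
Applying B3's transfer function to that OUT value gives IN[B3] (row B3 above).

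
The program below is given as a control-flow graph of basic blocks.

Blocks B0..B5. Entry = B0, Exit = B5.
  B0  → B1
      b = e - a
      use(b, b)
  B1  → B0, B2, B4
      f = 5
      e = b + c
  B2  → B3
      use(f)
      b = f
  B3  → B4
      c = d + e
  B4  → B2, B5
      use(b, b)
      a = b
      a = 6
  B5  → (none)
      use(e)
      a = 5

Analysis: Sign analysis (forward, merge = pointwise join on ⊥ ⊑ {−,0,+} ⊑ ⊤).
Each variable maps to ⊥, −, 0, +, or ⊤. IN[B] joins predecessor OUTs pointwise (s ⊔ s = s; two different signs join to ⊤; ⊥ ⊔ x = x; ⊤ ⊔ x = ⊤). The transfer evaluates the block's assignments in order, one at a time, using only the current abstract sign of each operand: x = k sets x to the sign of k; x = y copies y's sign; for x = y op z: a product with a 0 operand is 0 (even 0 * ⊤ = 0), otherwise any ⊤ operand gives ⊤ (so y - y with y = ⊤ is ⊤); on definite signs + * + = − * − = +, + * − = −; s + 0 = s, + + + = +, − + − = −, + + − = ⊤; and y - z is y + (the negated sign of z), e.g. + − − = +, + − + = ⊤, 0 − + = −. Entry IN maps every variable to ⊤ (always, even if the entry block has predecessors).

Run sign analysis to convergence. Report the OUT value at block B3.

Per-block solution:
  B0: | IN=(all ⊤) | OUT=(all ⊤)
  B1: | IN=(all ⊤) | OUT={f:+; rest ⊤}
  B2: | IN={f:+; rest ⊤} | OUT={b:+, f:+; rest ⊤}
  B3: | IN={b:+, f:+; rest ⊤} | OUT={b:+, f:+; rest ⊤}
  B4: | IN={f:+; rest ⊤} | OUT={a:+, f:+; rest ⊤}
  B5: | IN={a:+, f:+; rest ⊤} | OUT={a:+, f:+; rest ⊤}

Merge at B3: IN[B3] = OUT[B2] = {a: ⊤, b: +, c: ⊤, d: ⊤, e: ⊤, f: +}
Applying B3's transfer function to that IN value gives OUT[B3] (row B3 above).

Answer: {a: ⊤, b: +, c: ⊤, d: ⊤, e: ⊤, f: +}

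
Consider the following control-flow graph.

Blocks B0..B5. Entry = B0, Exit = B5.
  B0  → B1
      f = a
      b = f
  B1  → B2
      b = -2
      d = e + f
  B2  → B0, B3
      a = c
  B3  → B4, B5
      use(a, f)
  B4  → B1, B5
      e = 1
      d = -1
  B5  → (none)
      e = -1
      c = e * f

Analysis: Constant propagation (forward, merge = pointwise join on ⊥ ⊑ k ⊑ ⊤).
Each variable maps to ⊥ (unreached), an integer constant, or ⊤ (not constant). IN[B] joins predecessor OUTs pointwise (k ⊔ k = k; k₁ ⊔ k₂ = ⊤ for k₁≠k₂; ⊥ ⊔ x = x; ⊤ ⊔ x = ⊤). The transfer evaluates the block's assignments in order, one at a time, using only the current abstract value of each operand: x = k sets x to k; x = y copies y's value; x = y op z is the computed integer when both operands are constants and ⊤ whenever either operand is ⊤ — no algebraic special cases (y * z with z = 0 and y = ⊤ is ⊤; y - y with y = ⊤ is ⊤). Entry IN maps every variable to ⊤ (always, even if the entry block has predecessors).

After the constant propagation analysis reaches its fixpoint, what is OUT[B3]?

Answer: {a: ⊤, b: -2, c: ⊤, d: ⊤, e: ⊤, f: ⊤}

Derivation:
Per-block solution:
  B0:   IN=(all ⊤)   OUT=(all ⊤)
  B1:   IN=(all ⊤)   OUT={b:-2; rest ⊤}
  B2:   IN={b:-2; rest ⊤}   OUT={b:-2; rest ⊤}
  B3:   IN={b:-2; rest ⊤}   OUT={b:-2; rest ⊤}
  B4:   IN={b:-2; rest ⊤}   OUT={b:-2, d:-1, e:1; rest ⊤}
  B5:   IN={b:-2; rest ⊤}   OUT={b:-2, e:-1; rest ⊤}

Merge at B3: IN[B3] = OUT[B2] = {a: ⊤, b: -2, c: ⊤, d: ⊤, e: ⊤, f: ⊤}
Applying B3's transfer function to that IN value gives OUT[B3] (row B3 above).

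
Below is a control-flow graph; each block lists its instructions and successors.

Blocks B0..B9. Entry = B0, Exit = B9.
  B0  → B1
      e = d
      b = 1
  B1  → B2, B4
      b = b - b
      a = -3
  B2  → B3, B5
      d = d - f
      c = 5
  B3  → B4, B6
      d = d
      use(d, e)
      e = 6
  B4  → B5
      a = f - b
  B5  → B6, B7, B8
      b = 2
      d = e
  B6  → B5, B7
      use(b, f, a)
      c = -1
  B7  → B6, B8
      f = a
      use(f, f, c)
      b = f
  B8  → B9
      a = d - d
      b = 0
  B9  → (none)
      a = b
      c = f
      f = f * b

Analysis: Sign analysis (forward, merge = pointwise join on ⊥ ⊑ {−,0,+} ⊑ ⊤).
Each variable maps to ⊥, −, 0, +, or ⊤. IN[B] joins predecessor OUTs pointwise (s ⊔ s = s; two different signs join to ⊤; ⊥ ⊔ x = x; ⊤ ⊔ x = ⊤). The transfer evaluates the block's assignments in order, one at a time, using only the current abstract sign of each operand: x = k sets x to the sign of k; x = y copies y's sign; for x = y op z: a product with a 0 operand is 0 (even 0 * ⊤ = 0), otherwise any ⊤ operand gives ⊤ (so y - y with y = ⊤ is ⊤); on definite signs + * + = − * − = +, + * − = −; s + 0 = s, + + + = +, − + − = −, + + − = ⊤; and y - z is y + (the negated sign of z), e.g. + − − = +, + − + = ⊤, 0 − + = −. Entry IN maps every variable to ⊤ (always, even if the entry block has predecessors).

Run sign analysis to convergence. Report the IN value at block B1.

Converged values:
  B0:  IN=(all ⊤)  OUT={b:+; rest ⊤}
  B1:  IN={b:+; rest ⊤}  OUT={a:-; rest ⊤}
  B2:  IN={a:-; rest ⊤}  OUT={a:-, c:+; rest ⊤}
  B3:  IN={a:-, c:+; rest ⊤}  OUT={a:-, c:+, e:+; rest ⊤}
  B4:  IN={a:-; rest ⊤}  OUT=(all ⊤)
  B5:  IN=(all ⊤)  OUT={b:+; rest ⊤}
  B6:  IN=(all ⊤)  OUT={c:-; rest ⊤}
  B7:  IN=(all ⊤)  OUT=(all ⊤)
  B8:  IN=(all ⊤)  OUT={b:0; rest ⊤}
  B9:  IN={b:0; rest ⊤}  OUT={a:0, b:0, f:0; rest ⊤}

Merge at B1: IN[B1] = OUT[B0] = {a: ⊤, b: +, c: ⊤, d: ⊤, e: ⊤, f: ⊤}

Answer: {a: ⊤, b: +, c: ⊤, d: ⊤, e: ⊤, f: ⊤}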